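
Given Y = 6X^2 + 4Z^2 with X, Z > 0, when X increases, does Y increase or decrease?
Y increases

Taking the partial derivative:
∂Y/∂X = 12X

∂Y/∂X = 12X > 0 (assuming positive values)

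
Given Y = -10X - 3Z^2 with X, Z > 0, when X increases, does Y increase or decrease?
Y decreases

Taking the partial derivative:
∂Y/∂X = -10

∂Y/∂X = -10 < 0 (assuming positive values)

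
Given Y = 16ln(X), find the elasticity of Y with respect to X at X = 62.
Elasticity = 1/ln(62) ≈ 0.2423

Elasticity = (dY/dX) · (X/Y)

dY/dX = 16/X
At X = 62: dY/dX = 8/31, Y = 16·ln(62)

Elasticity = (8/31) · (62 / (16·ln(62))) = 1/ln(62) ≈ 0.2423

Interpretation: for a small percentage change in X, the percentage change in Y is approximately 0.24 times as large.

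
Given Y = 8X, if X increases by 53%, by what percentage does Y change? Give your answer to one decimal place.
53.0%

For Y = 8X:
If X → X(1 + 0.53)
Then Y → Y · (1 + 0.53)^1
     = Y · 1.5300

Percentage change = ((1 + 0.53)^1 − 1) × 100% = 53.0%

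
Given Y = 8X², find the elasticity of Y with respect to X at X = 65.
Elasticity = 2

Elasticity = (dY/dX) · (X/Y)

dY/dX = 16·X
At X = 65: dY/dX = 1040, Y = 33800

Elasticity = 1040 · (65 / 33800) = 2

Interpretation: for a small percentage change in X, the percentage change in Y is approximately 2.00 times as large.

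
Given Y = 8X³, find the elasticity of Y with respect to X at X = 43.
Elasticity = 3

Elasticity = (dY/dX) · (X/Y)

dY/dX = 24·X²
At X = 43: dY/dX = 44376, Y = 636056

Elasticity = 44376 · (43 / 636056) = 3

Interpretation: for a small percentage change in X, the percentage change in Y is approximately 3.00 times as large.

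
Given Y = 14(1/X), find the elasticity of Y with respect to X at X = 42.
Elasticity = -1

Elasticity = (dY/dX) · (X/Y)

dY/dX = -14/X²
At X = 42: dY/dX = -1/126, Y = 1/3

Elasticity = (-1/126) · (42 / (1/3)) = -1

Interpretation: for a small percentage change in X, the percentage change in Y is approximately -1.00 times as large.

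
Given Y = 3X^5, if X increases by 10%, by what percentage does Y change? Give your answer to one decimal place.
61.1%

For Y = 3X^5:
If X → X(1 + 0.1)
Then Y → Y · (1 + 0.1)^5
     ≈ Y · 1.6105

Percentage change = ((1 + 0.1)^5 − 1) × 100% ≈ 61.1%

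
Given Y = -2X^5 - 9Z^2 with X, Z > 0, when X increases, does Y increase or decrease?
Y decreases

Taking the partial derivative:
∂Y/∂X = -10X^4

∂Y/∂X = -10X^4 < 0 (assuming positive values)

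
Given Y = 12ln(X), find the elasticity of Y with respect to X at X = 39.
Elasticity = 1/ln(39) ≈ 0.2730

Elasticity = (dY/dX) · (X/Y)

dY/dX = 12/X
At X = 39: dY/dX = 4/13, Y = 12·ln(39)

Elasticity = (4/13) · (39 / (12·ln(39))) = 1/ln(39) ≈ 0.2730

Interpretation: for a small percentage change in X, the percentage change in Y is approximately 0.27 times as large.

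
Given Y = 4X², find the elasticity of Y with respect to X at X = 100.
Elasticity = 2

Elasticity = (dY/dX) · (X/Y)

dY/dX = 8·X
At X = 100: dY/dX = 800, Y = 40000

Elasticity = 800 · (100 / 40000) = 2

Interpretation: for a small percentage change in X, the percentage change in Y is approximately 2.00 times as large.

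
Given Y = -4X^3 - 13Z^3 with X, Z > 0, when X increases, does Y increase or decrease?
Y decreases

Taking the partial derivative:
∂Y/∂X = -12X^2

∂Y/∂X = -12X^2 < 0 (assuming positive values)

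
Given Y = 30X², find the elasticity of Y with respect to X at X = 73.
Elasticity = 2

Elasticity = (dY/dX) · (X/Y)

dY/dX = 60·X
At X = 73: dY/dX = 4380, Y = 159870

Elasticity = 4380 · (73 / 159870) = 2

Interpretation: for a small percentage change in X, the percentage change in Y is approximately 2.00 times as large.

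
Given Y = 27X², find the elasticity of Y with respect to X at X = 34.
Elasticity = 2

Elasticity = (dY/dX) · (X/Y)

dY/dX = 54·X
At X = 34: dY/dX = 1836, Y = 31212

Elasticity = 1836 · (34 / 31212) = 2

Interpretation: for a small percentage change in X, the percentage change in Y is approximately 2.00 times as large.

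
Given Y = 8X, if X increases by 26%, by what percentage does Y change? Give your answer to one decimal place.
26.0%

For Y = 8X:
If X → X(1 + 0.26)
Then Y → Y · (1 + 0.26)^1
     = Y · 1.2600

Percentage change = ((1 + 0.26)^1 − 1) × 100% = 26.0%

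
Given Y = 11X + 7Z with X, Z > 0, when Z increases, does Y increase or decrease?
Y increases

Taking the partial derivative:
∂Y/∂Z = 7

∂Y/∂Z = 7 > 0 (assuming positive values)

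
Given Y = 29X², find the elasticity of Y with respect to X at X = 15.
Elasticity = 2

Elasticity = (dY/dX) · (X/Y)

dY/dX = 58·X
At X = 15: dY/dX = 870, Y = 6525

Elasticity = 870 · (15 / 6525) = 2

Interpretation: for a small percentage change in X, the percentage change in Y is approximately 2.00 times as large.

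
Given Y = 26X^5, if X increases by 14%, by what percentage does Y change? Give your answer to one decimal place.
92.5%

For Y = 26X^5:
If X → X(1 + 0.14)
Then Y → Y · (1 + 0.14)^5
     ≈ Y · 1.9254

Percentage change = ((1 + 0.14)^5 − 1) × 100% ≈ 92.5%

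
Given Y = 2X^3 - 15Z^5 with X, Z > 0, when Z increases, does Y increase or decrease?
Y decreases

Taking the partial derivative:
∂Y/∂Z = -75Z^4

∂Y/∂Z = -75Z^4 < 0 (assuming positive values)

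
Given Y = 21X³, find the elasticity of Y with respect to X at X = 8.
Elasticity = 3

Elasticity = (dY/dX) · (X/Y)

dY/dX = 63·X²
At X = 8: dY/dX = 4032, Y = 10752

Elasticity = 4032 · (8 / 10752) = 3

Interpretation: for a small percentage change in X, the percentage change in Y is approximately 3.00 times as large.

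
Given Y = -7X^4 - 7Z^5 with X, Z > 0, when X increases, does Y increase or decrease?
Y decreases

Taking the partial derivative:
∂Y/∂X = -28X^3

∂Y/∂X = -28X^3 < 0 (assuming positive values)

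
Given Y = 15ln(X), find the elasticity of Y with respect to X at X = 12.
Elasticity = 1/ln(12) ≈ 0.4024

Elasticity = (dY/dX) · (X/Y)

dY/dX = 15/X
At X = 12: dY/dX = 5/4, Y = 15·ln(12)

Elasticity = (5/4) · (12 / (15·ln(12))) = 1/ln(12) ≈ 0.4024

Interpretation: for a small percentage change in X, the percentage change in Y is approximately 0.40 times as large.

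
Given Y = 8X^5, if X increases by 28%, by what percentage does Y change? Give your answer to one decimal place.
243.6%

For Y = 8X^5:
If X → X(1 + 0.28)
Then Y → Y · (1 + 0.28)^5
     ≈ Y · 3.4360

Percentage change = ((1 + 0.28)^5 − 1) × 100% ≈ 243.6%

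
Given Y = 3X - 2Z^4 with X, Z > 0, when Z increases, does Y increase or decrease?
Y decreases

Taking the partial derivative:
∂Y/∂Z = -8Z^3

∂Y/∂Z = -8Z^3 < 0 (assuming positive values)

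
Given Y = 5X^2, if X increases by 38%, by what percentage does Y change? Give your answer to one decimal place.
90.4%

For Y = 5X^2:
If X → X(1 + 0.38)
Then Y → Y · (1 + 0.38)^2
     = Y · 1.9044

Percentage change = ((1 + 0.38)^2 − 1) × 100% ≈ 90.4%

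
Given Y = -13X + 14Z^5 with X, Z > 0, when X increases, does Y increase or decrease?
Y decreases

Taking the partial derivative:
∂Y/∂X = -13

∂Y/∂X = -13 < 0 (assuming positive values)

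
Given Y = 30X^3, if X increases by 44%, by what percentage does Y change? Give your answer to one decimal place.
198.6%

For Y = 30X^3:
If X → X(1 + 0.44)
Then Y → Y · (1 + 0.44)^3
     ≈ Y · 2.9860

Percentage change = ((1 + 0.44)^3 − 1) × 100% ≈ 198.6%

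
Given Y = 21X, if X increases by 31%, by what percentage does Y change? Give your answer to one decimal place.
31.0%

For Y = 21X:
If X → X(1 + 0.31)
Then Y → Y · (1 + 0.31)^1
     = Y · 1.3100

Percentage change = ((1 + 0.31)^1 − 1) × 100% = 31.0%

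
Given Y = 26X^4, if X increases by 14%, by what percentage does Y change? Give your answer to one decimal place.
68.9%

For Y = 26X^4:
If X → X(1 + 0.14)
Then Y → Y · (1 + 0.14)^4
     ≈ Y · 1.6890

Percentage change = ((1 + 0.14)^4 − 1) × 100% ≈ 68.9%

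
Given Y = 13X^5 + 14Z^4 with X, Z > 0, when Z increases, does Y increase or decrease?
Y increases

Taking the partial derivative:
∂Y/∂Z = 56Z^3

∂Y/∂Z = 56Z^3 > 0 (assuming positive values)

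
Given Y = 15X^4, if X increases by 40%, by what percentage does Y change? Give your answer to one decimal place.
284.2%

For Y = 15X^4:
If X → X(1 + 0.4)
Then Y → Y · (1 + 0.4)^4
     = Y · 3.8416

Percentage change = ((1 + 0.4)^4 − 1) × 100% ≈ 284.2%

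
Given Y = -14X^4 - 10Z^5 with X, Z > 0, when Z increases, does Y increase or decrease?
Y decreases

Taking the partial derivative:
∂Y/∂Z = -50Z^4

∂Y/∂Z = -50Z^4 < 0 (assuming positive values)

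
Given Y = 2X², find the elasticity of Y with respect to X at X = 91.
Elasticity = 2

Elasticity = (dY/dX) · (X/Y)

dY/dX = 4·X
At X = 91: dY/dX = 364, Y = 16562

Elasticity = 364 · (91 / 16562) = 2

Interpretation: for a small percentage change in X, the percentage change in Y is approximately 2.00 times as large.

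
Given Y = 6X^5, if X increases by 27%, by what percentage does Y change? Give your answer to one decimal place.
230.4%

For Y = 6X^5:
If X → X(1 + 0.27)
Then Y → Y · (1 + 0.27)^5
     ≈ Y · 3.3038

Percentage change = ((1 + 0.27)^5 − 1) × 100% ≈ 230.4%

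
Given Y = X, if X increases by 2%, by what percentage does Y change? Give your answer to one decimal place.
2.0%

For Y = X:
If X → X(1 + 0.02)
Then Y → Y · (1 + 0.02)^1
     = Y · 1.0200

Percentage change = ((1 + 0.02)^1 − 1) × 100% = 2.0%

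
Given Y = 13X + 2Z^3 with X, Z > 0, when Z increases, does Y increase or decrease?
Y increases

Taking the partial derivative:
∂Y/∂Z = 6Z^2

∂Y/∂Z = 6Z^2 > 0 (assuming positive values)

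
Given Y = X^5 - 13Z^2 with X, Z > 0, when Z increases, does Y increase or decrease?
Y decreases

Taking the partial derivative:
∂Y/∂Z = -26Z

∂Y/∂Z = -26Z < 0 (assuming positive values)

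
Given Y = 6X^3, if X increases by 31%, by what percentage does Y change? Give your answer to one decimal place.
124.8%

For Y = 6X^3:
If X → X(1 + 0.31)
Then Y → Y · (1 + 0.31)^3
     ≈ Y · 2.2481

Percentage change = ((1 + 0.31)^3 − 1) × 100% ≈ 124.8%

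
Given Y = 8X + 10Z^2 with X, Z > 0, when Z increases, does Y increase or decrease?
Y increases

Taking the partial derivative:
∂Y/∂Z = 20Z

∂Y/∂Z = 20Z > 0 (assuming positive values)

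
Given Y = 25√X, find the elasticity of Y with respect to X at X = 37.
Elasticity = 1/2

Elasticity = (dY/dX) · (X/Y)

dY/dX = 25/(2·√X)
At X = 37: dY/dX = 25·√37/74, Y = 25·√37

Elasticity = (25·√37/74) · (37 / (25·√37)) = 1/2

Interpretation: for a small percentage change in X, the percentage change in Y is approximately 0.50 times as large.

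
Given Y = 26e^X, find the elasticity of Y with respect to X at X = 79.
Elasticity = 79

Elasticity = (dY/dX) · (X/Y)

dY/dX = 26·e^X
At X = 79: dY/dX = 26·e^79, Y = 26·e^79

Elasticity = (26·e^79) · (79 / (26·e^79)) = 79

Interpretation: for a small percentage change in X, the percentage change in Y is approximately 79.00 times as large.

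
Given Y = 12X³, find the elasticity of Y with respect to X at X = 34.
Elasticity = 3

Elasticity = (dY/dX) · (X/Y)

dY/dX = 36·X²
At X = 34: dY/dX = 41616, Y = 471648

Elasticity = 41616 · (34 / 471648) = 3

Interpretation: for a small percentage change in X, the percentage change in Y is approximately 3.00 times as large.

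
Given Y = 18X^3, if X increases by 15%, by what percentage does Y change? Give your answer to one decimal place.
52.1%

For Y = 18X^3:
If X → X(1 + 0.15)
Then Y → Y · (1 + 0.15)^3
     ≈ Y · 1.5209

Percentage change = ((1 + 0.15)^3 − 1) × 100% ≈ 52.1%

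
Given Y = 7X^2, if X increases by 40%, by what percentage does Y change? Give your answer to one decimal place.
96.0%

For Y = 7X^2:
If X → X(1 + 0.4)
Then Y → Y · (1 + 0.4)^2
     = Y · 1.9600

Percentage change = ((1 + 0.4)^2 − 1) × 100% = 96.0%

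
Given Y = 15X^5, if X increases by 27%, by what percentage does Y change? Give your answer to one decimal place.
230.4%

For Y = 15X^5:
If X → X(1 + 0.27)
Then Y → Y · (1 + 0.27)^5
     ≈ Y · 3.3038

Percentage change = ((1 + 0.27)^5 − 1) × 100% ≈ 230.4%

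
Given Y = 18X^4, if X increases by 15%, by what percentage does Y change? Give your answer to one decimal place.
74.9%

For Y = 18X^4:
If X → X(1 + 0.15)
Then Y → Y · (1 + 0.15)^4
     ≈ Y · 1.7490

Percentage change = ((1 + 0.15)^4 − 1) × 100% ≈ 74.9%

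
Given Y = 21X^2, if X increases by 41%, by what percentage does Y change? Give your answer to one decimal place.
98.8%

For Y = 21X^2:
If X → X(1 + 0.41)
Then Y → Y · (1 + 0.41)^2
     = Y · 1.9881

Percentage change = ((1 + 0.41)^2 − 1) × 100% ≈ 98.8%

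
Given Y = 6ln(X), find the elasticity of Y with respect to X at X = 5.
Elasticity = 1/ln(5) ≈ 0.6213

Elasticity = (dY/dX) · (X/Y)

dY/dX = 6/X
At X = 5: dY/dX = 6/5, Y = 6·ln(5)

Elasticity = (6/5) · (5 / (6·ln(5))) = 1/ln(5) ≈ 0.6213

Interpretation: for a small percentage change in X, the percentage change in Y is approximately 0.62 times as large.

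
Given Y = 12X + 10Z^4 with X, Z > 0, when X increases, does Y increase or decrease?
Y increases

Taking the partial derivative:
∂Y/∂X = 12

∂Y/∂X = 12 > 0 (assuming positive values)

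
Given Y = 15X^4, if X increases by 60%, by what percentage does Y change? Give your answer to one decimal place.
555.4%

For Y = 15X^4:
If X → X(1 + 0.6)
Then Y → Y · (1 + 0.6)^4
     = Y · 6.5536

Percentage change = ((1 + 0.6)^4 − 1) × 100% ≈ 555.4%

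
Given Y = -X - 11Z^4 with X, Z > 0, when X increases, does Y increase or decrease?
Y decreases

Taking the partial derivative:
∂Y/∂X = -1

∂Y/∂X = -1 < 0 (assuming positive values)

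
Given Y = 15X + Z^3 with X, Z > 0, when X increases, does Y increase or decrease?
Y increases

Taking the partial derivative:
∂Y/∂X = 15

∂Y/∂X = 15 > 0 (assuming positive values)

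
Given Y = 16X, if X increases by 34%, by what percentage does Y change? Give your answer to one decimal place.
34.0%

For Y = 16X:
If X → X(1 + 0.34)
Then Y → Y · (1 + 0.34)^1
     = Y · 1.3400

Percentage change = ((1 + 0.34)^1 − 1) × 100% = 34.0%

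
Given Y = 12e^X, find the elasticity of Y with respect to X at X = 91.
Elasticity = 91

Elasticity = (dY/dX) · (X/Y)

dY/dX = 12·e^X
At X = 91: dY/dX = 12·e^91, Y = 12·e^91

Elasticity = (12·e^91) · (91 / (12·e^91)) = 91

Interpretation: for a small percentage change in X, the percentage change in Y is approximately 91.00 times as large.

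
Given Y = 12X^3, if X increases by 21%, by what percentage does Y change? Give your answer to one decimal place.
77.2%

For Y = 12X^3:
If X → X(1 + 0.21)
Then Y → Y · (1 + 0.21)^3
     ≈ Y · 1.7716

Percentage change = ((1 + 0.21)^3 − 1) × 100% ≈ 77.2%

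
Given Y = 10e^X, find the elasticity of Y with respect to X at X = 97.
Elasticity = 97

Elasticity = (dY/dX) · (X/Y)

dY/dX = 10·e^X
At X = 97: dY/dX = 10·e^97, Y = 10·e^97

Elasticity = (10·e^97) · (97 / (10·e^97)) = 97

Interpretation: for a small percentage change in X, the percentage change in Y is approximately 97.00 times as large.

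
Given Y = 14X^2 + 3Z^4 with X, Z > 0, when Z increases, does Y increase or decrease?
Y increases

Taking the partial derivative:
∂Y/∂Z = 12Z^3

∂Y/∂Z = 12Z^3 > 0 (assuming positive values)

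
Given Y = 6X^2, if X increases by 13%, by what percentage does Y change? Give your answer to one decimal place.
27.7%

For Y = 6X^2:
If X → X(1 + 0.13)
Then Y → Y · (1 + 0.13)^2
     = Y · 1.2769

Percentage change = ((1 + 0.13)^2 − 1) × 100% ≈ 27.7%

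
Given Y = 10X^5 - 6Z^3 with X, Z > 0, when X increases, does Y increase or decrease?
Y increases

Taking the partial derivative:
∂Y/∂X = 50X^4

∂Y/∂X = 50X^4 > 0 (assuming positive values)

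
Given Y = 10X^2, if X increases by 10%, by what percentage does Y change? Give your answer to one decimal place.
21.0%

For Y = 10X^2:
If X → X(1 + 0.1)
Then Y → Y · (1 + 0.1)^2
     = Y · 1.2100

Percentage change = ((1 + 0.1)^2 − 1) × 100% = 21.0%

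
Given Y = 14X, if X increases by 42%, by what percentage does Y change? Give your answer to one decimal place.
42.0%

For Y = 14X:
If X → X(1 + 0.42)
Then Y → Y · (1 + 0.42)^1
     = Y · 1.4200

Percentage change = ((1 + 0.42)^1 − 1) × 100% = 42.0%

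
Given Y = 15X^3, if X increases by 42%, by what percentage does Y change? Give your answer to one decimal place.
186.3%

For Y = 15X^3:
If X → X(1 + 0.42)
Then Y → Y · (1 + 0.42)^3
     ≈ Y · 2.8633

Percentage change = ((1 + 0.42)^3 − 1) × 100% ≈ 186.3%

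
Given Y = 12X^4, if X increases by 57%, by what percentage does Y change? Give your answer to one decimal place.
507.6%

For Y = 12X^4:
If X → X(1 + 0.57)
Then Y → Y · (1 + 0.57)^4
     ≈ Y · 6.0757

Percentage change = ((1 + 0.57)^4 − 1) × 100% ≈ 507.6%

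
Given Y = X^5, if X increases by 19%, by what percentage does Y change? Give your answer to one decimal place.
138.6%

For Y = X^5:
If X → X(1 + 0.19)
Then Y → Y · (1 + 0.19)^5
     ≈ Y · 2.3864

Percentage change = ((1 + 0.19)^5 − 1) × 100% ≈ 138.6%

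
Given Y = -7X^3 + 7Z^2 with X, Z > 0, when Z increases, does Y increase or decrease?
Y increases

Taking the partial derivative:
∂Y/∂Z = 14Z

∂Y/∂Z = 14Z > 0 (assuming positive values)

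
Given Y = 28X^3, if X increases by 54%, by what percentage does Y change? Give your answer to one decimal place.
265.2%

For Y = 28X^3:
If X → X(1 + 0.54)
Then Y → Y · (1 + 0.54)^3
     ≈ Y · 3.6523

Percentage change = ((1 + 0.54)^3 − 1) × 100% ≈ 265.2%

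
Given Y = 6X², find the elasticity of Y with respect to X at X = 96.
Elasticity = 2

Elasticity = (dY/dX) · (X/Y)

dY/dX = 12·X
At X = 96: dY/dX = 1152, Y = 55296

Elasticity = 1152 · (96 / 55296) = 2

Interpretation: for a small percentage change in X, the percentage change in Y is approximately 2.00 times as large.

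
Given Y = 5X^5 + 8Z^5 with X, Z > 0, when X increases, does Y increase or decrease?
Y increases

Taking the partial derivative:
∂Y/∂X = 25X^4

∂Y/∂X = 25X^4 > 0 (assuming positive values)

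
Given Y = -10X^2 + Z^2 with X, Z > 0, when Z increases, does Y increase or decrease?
Y increases

Taking the partial derivative:
∂Y/∂Z = 2Z

∂Y/∂Z = 2Z > 0 (assuming positive values)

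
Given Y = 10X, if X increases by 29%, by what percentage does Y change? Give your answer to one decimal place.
29.0%

For Y = 10X:
If X → X(1 + 0.29)
Then Y → Y · (1 + 0.29)^1
     = Y · 1.2900

Percentage change = ((1 + 0.29)^1 − 1) × 100% = 29.0%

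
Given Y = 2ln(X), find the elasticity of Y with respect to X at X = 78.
Elasticity = 1/ln(78) ≈ 0.2295

Elasticity = (dY/dX) · (X/Y)

dY/dX = 2/X
At X = 78: dY/dX = 1/39, Y = 2·ln(78)

Elasticity = (1/39) · (78 / (2·ln(78))) = 1/ln(78) ≈ 0.2295

Interpretation: for a small percentage change in X, the percentage change in Y is approximately 0.23 times as large.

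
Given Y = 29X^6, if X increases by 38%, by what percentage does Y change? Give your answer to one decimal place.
590.7%

For Y = 29X^6:
If X → X(1 + 0.38)
Then Y → Y · (1 + 0.38)^6
     ≈ Y · 6.9068

Percentage change = ((1 + 0.38)^6 − 1) × 100% ≈ 590.7%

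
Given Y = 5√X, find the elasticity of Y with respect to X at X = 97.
Elasticity = 1/2

Elasticity = (dY/dX) · (X/Y)

dY/dX = 5/(2·√X)
At X = 97: dY/dX = 5·√97/194, Y = 5·√97

Elasticity = (5·√97/194) · (97 / (5·√97)) = 1/2

Interpretation: for a small percentage change in X, the percentage change in Y is approximately 0.50 times as large.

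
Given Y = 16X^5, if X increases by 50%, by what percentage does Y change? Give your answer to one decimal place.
659.4%

For Y = 16X^5:
If X → X(1 + 0.5)
Then Y → Y · (1 + 0.5)^5
     ≈ Y · 7.5938

Percentage change = ((1 + 0.5)^5 − 1) × 100% ≈ 659.4%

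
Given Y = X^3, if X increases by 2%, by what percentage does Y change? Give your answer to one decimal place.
6.1%

For Y = X^3:
If X → X(1 + 0.02)
Then Y → Y · (1 + 0.02)^3
     ≈ Y · 1.0612

Percentage change = ((1 + 0.02)^3 − 1) × 100% ≈ 6.1%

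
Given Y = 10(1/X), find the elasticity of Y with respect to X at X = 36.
Elasticity = -1

Elasticity = (dY/dX) · (X/Y)

dY/dX = -10/X²
At X = 36: dY/dX = -5/648, Y = 5/18

Elasticity = (-5/648) · (36 / (5/18)) = -1

Interpretation: for a small percentage change in X, the percentage change in Y is approximately -1.00 times as large.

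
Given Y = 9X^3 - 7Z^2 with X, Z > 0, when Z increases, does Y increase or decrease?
Y decreases

Taking the partial derivative:
∂Y/∂Z = -14Z

∂Y/∂Z = -14Z < 0 (assuming positive values)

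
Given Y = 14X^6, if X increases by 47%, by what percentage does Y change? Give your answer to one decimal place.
909.0%

For Y = 14X^6:
If X → X(1 + 0.47)
Then Y → Y · (1 + 0.47)^6
     ≈ Y · 10.0903

Percentage change = ((1 + 0.47)^6 − 1) × 100% ≈ 909.0%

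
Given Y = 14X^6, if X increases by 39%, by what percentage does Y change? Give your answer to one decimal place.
621.3%

For Y = 14X^6:
If X → X(1 + 0.39)
Then Y → Y · (1 + 0.39)^6
     ≈ Y · 7.2125

Percentage change = ((1 + 0.39)^6 − 1) × 100% ≈ 621.3%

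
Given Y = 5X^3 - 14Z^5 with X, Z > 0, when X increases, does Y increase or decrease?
Y increases

Taking the partial derivative:
∂Y/∂X = 15X^2

∂Y/∂X = 15X^2 > 0 (assuming positive values)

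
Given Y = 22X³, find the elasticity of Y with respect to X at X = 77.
Elasticity = 3

Elasticity = (dY/dX) · (X/Y)

dY/dX = 66·X²
At X = 77: dY/dX = 391314, Y = 10043726

Elasticity = 391314 · (77 / 10043726) = 3

Interpretation: for a small percentage change in X, the percentage change in Y is approximately 3.00 times as large.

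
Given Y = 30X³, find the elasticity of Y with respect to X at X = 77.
Elasticity = 3

Elasticity = (dY/dX) · (X/Y)

dY/dX = 90·X²
At X = 77: dY/dX = 533610, Y = 13695990

Elasticity = 533610 · (77 / 13695990) = 3

Interpretation: for a small percentage change in X, the percentage change in Y is approximately 3.00 times as large.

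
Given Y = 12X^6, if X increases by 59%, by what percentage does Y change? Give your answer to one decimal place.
1515.8%

For Y = 12X^6:
If X → X(1 + 0.59)
Then Y → Y · (1 + 0.59)^6
     ≈ Y · 16.1578

Percentage change = ((1 + 0.59)^6 − 1) × 100% ≈ 1515.8%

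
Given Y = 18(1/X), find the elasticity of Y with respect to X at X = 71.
Elasticity = -1

Elasticity = (dY/dX) · (X/Y)

dY/dX = -18/X²
At X = 71: dY/dX = -18/5041, Y = 18/71

Elasticity = (-18/5041) · (71 / (18/71)) = -1

Interpretation: for a small percentage change in X, the percentage change in Y is approximately -1.00 times as large.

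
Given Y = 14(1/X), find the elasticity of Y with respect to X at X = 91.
Elasticity = -1

Elasticity = (dY/dX) · (X/Y)

dY/dX = -14/X²
At X = 91: dY/dX = -2/1183, Y = 2/13

Elasticity = (-2/1183) · (91 / (2/13)) = -1

Interpretation: for a small percentage change in X, the percentage change in Y is approximately -1.00 times as large.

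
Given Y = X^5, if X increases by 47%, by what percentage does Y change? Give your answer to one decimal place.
586.4%

For Y = X^5:
If X → X(1 + 0.47)
Then Y → Y · (1 + 0.47)^5
     ≈ Y · 6.8641

Percentage change = ((1 + 0.47)^5 − 1) × 100% ≈ 586.4%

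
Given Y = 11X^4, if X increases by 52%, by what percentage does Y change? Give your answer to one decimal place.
433.8%

For Y = 11X^4:
If X → X(1 + 0.52)
Then Y → Y · (1 + 0.52)^4
     ≈ Y · 5.3379

Percentage change = ((1 + 0.52)^4 − 1) × 100% ≈ 433.8%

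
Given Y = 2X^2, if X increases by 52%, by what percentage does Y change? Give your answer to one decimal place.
131.0%

For Y = 2X^2:
If X → X(1 + 0.52)
Then Y → Y · (1 + 0.52)^2
     = Y · 2.3104

Percentage change = ((1 + 0.52)^2 − 1) × 100% ≈ 131.0%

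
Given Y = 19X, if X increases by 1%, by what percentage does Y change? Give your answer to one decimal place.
1.0%

For Y = 19X:
If X → X(1 + 0.01)
Then Y → Y · (1 + 0.01)^1
     = Y · 1.0100

Percentage change = ((1 + 0.01)^1 − 1) × 100% = 1.0%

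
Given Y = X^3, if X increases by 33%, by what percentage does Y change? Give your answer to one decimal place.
135.3%

For Y = X^3:
If X → X(1 + 0.33)
Then Y → Y · (1 + 0.33)^3
     ≈ Y · 2.3526

Percentage change = ((1 + 0.33)^3 − 1) × 100% ≈ 135.3%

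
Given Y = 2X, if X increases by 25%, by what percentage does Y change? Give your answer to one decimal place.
25.0%

For Y = 2X:
If X → X(1 + 0.25)
Then Y → Y · (1 + 0.25)^1
     = Y · 1.2500

Percentage change = ((1 + 0.25)^1 − 1) × 100% = 25.0%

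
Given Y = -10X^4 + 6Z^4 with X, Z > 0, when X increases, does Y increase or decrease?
Y decreases

Taking the partial derivative:
∂Y/∂X = -40X^3

∂Y/∂X = -40X^3 < 0 (assuming positive values)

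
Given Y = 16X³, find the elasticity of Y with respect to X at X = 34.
Elasticity = 3

Elasticity = (dY/dX) · (X/Y)

dY/dX = 48·X²
At X = 34: dY/dX = 55488, Y = 628864

Elasticity = 55488 · (34 / 628864) = 3

Interpretation: for a small percentage change in X, the percentage change in Y is approximately 3.00 times as large.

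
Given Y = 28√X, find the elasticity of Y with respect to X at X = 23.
Elasticity = 1/2

Elasticity = (dY/dX) · (X/Y)

dY/dX = 14/√X
At X = 23: dY/dX = 14·√23/23, Y = 28·√23

Elasticity = (14·√23/23) · (23 / (28·√23)) = 1/2

Interpretation: for a small percentage change in X, the percentage change in Y is approximately 0.50 times as large.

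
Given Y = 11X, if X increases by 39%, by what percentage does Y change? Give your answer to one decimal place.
39.0%

For Y = 11X:
If X → X(1 + 0.39)
Then Y → Y · (1 + 0.39)^1
     = Y · 1.3900

Percentage change = ((1 + 0.39)^1 − 1) × 100% = 39.0%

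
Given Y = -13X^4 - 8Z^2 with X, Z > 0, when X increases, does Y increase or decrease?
Y decreases

Taking the partial derivative:
∂Y/∂X = -52X^3

∂Y/∂X = -52X^3 < 0 (assuming positive values)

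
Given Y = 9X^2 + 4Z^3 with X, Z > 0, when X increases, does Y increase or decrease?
Y increases

Taking the partial derivative:
∂Y/∂X = 18X

∂Y/∂X = 18X > 0 (assuming positive values)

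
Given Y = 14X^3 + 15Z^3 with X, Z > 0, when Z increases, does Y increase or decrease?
Y increases

Taking the partial derivative:
∂Y/∂Z = 45Z^2

∂Y/∂Z = 45Z^2 > 0 (assuming positive values)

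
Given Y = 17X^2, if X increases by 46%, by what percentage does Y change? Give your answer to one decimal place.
113.2%

For Y = 17X^2:
If X → X(1 + 0.46)
Then Y → Y · (1 + 0.46)^2
     = Y · 2.1316

Percentage change = ((1 + 0.46)^2 − 1) × 100% ≈ 113.2%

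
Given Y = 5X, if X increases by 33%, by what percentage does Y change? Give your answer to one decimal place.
33.0%

For Y = 5X:
If X → X(1 + 0.33)
Then Y → Y · (1 + 0.33)^1
     = Y · 1.3300

Percentage change = ((1 + 0.33)^1 − 1) × 100% = 33.0%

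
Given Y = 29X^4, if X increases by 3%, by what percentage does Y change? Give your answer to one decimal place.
12.6%

For Y = 29X^4:
If X → X(1 + 0.03)
Then Y → Y · (1 + 0.03)^4
     ≈ Y · 1.1255

Percentage change = ((1 + 0.03)^4 − 1) × 100% ≈ 12.6%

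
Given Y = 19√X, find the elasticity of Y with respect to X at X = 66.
Elasticity = 1/2

Elasticity = (dY/dX) · (X/Y)

dY/dX = 19/(2·√X)
At X = 66: dY/dX = 19·√66/132, Y = 19·√66

Elasticity = (19·√66/132) · (66 / (19·√66)) = 1/2

Interpretation: for a small percentage change in X, the percentage change in Y is approximately 0.50 times as large.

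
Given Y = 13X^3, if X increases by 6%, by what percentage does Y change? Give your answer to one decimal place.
19.1%

For Y = 13X^3:
If X → X(1 + 0.06)
Then Y → Y · (1 + 0.06)^3
     ≈ Y · 1.1910

Percentage change = ((1 + 0.06)^3 − 1) × 100% ≈ 19.1%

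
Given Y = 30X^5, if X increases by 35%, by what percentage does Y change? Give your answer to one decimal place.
348.4%

For Y = 30X^5:
If X → X(1 + 0.35)
Then Y → Y · (1 + 0.35)^5
     ≈ Y · 4.4840

Percentage change = ((1 + 0.35)^5 − 1) × 100% ≈ 348.4%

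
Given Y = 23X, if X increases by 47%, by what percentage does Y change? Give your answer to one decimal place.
47.0%

For Y = 23X:
If X → X(1 + 0.47)
Then Y → Y · (1 + 0.47)^1
     = Y · 1.4700

Percentage change = ((1 + 0.47)^1 − 1) × 100% = 47.0%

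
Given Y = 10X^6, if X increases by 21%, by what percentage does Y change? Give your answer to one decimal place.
213.8%

For Y = 10X^6:
If X → X(1 + 0.21)
Then Y → Y · (1 + 0.21)^6
     ≈ Y · 3.1384

Percentage change = ((1 + 0.21)^6 − 1) × 100% ≈ 213.8%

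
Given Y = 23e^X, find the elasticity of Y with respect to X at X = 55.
Elasticity = 55

Elasticity = (dY/dX) · (X/Y)

dY/dX = 23·e^X
At X = 55: dY/dX = 23·e^55, Y = 23·e^55

Elasticity = (23·e^55) · (55 / (23·e^55)) = 55

Interpretation: for a small percentage change in X, the percentage change in Y is approximately 55.00 times as large.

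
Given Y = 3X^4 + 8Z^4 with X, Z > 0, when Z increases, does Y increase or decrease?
Y increases

Taking the partial derivative:
∂Y/∂Z = 32Z^3

∂Y/∂Z = 32Z^3 > 0 (assuming positive values)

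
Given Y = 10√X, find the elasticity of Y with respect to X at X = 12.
Elasticity = 1/2

Elasticity = (dY/dX) · (X/Y)

dY/dX = 5/√X
At X = 12: dY/dX = 5·√3/6, Y = 20·√3

Elasticity = (5·√3/6) · (12 / (20·√3)) = 1/2

Interpretation: for a small percentage change in X, the percentage change in Y is approximately 0.50 times as large.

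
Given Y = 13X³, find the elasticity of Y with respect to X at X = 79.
Elasticity = 3

Elasticity = (dY/dX) · (X/Y)

dY/dX = 39·X²
At X = 79: dY/dX = 243399, Y = 6409507

Elasticity = 243399 · (79 / 6409507) = 3

Interpretation: for a small percentage change in X, the percentage change in Y is approximately 3.00 times as large.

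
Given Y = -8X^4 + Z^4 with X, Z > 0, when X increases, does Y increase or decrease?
Y decreases

Taking the partial derivative:
∂Y/∂X = -32X^3

∂Y/∂X = -32X^3 < 0 (assuming positive values)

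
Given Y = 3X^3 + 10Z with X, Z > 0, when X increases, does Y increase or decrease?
Y increases

Taking the partial derivative:
∂Y/∂X = 9X^2

∂Y/∂X = 9X^2 > 0 (assuming positive values)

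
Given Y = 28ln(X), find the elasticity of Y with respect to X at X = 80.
Elasticity = 1/ln(80) ≈ 0.2282

Elasticity = (dY/dX) · (X/Y)

dY/dX = 28/X
At X = 80: dY/dX = 7/20, Y = 28·ln(80)

Elasticity = (7/20) · (80 / (28·ln(80))) = 1/ln(80) ≈ 0.2282

Interpretation: for a small percentage change in X, the percentage change in Y is approximately 0.23 times as large.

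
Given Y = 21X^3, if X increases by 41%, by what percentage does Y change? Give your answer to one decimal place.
180.3%

For Y = 21X^3:
If X → X(1 + 0.41)
Then Y → Y · (1 + 0.41)^3
     ≈ Y · 2.8032

Percentage change = ((1 + 0.41)^3 − 1) × 100% ≈ 180.3%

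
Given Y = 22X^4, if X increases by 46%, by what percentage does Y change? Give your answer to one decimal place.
354.4%

For Y = 22X^4:
If X → X(1 + 0.46)
Then Y → Y · (1 + 0.46)^4
     ≈ Y · 4.5437

Percentage change = ((1 + 0.46)^4 − 1) × 100% ≈ 354.4%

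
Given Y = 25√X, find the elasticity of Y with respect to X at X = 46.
Elasticity = 1/2

Elasticity = (dY/dX) · (X/Y)

dY/dX = 25/(2·√X)
At X = 46: dY/dX = 25·√46/92, Y = 25·√46

Elasticity = (25·√46/92) · (46 / (25·√46)) = 1/2

Interpretation: for a small percentage change in X, the percentage change in Y is approximately 0.50 times as large.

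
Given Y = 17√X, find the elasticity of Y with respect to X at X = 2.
Elasticity = 1/2

Elasticity = (dY/dX) · (X/Y)

dY/dX = 17/(2·√X)
At X = 2: dY/dX = 17·√2/4, Y = 17·√2

Elasticity = (17·√2/4) · (2 / (17·√2)) = 1/2

Interpretation: for a small percentage change in X, the percentage change in Y is approximately 0.50 times as large.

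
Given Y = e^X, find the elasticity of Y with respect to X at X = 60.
Elasticity = 60

Elasticity = (dY/dX) · (X/Y)

dY/dX = e^X
At X = 60: dY/dX = e^60, Y = e^60

Elasticity = (e^60) · (60 / (e^60)) = 60

Interpretation: for a small percentage change in X, the percentage change in Y is approximately 60.00 times as large.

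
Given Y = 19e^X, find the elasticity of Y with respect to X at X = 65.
Elasticity = 65

Elasticity = (dY/dX) · (X/Y)

dY/dX = 19·e^X
At X = 65: dY/dX = 19·e^65, Y = 19·e^65

Elasticity = (19·e^65) · (65 / (19·e^65)) = 65

Interpretation: for a small percentage change in X, the percentage change in Y is approximately 65.00 times as large.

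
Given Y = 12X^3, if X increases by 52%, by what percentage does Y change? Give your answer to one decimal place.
251.2%

For Y = 12X^3:
If X → X(1 + 0.52)
Then Y → Y · (1 + 0.52)^3
     ≈ Y · 3.5118

Percentage change = ((1 + 0.52)^3 − 1) × 100% ≈ 251.2%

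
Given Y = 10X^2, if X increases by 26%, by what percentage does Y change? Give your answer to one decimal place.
58.8%

For Y = 10X^2:
If X → X(1 + 0.26)
Then Y → Y · (1 + 0.26)^2
     = Y · 1.5876

Percentage change = ((1 + 0.26)^2 − 1) × 100% ≈ 58.8%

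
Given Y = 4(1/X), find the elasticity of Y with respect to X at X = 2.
Elasticity = -1

Elasticity = (dY/dX) · (X/Y)

dY/dX = -4/X²
At X = 2: dY/dX = -1, Y = 2

Elasticity = (-1) · (2 / 2) = -1

Interpretation: for a small percentage change in X, the percentage change in Y is approximately -1.00 times as large.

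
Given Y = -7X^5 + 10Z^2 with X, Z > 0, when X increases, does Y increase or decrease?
Y decreases

Taking the partial derivative:
∂Y/∂X = -35X^4

∂Y/∂X = -35X^4 < 0 (assuming positive values)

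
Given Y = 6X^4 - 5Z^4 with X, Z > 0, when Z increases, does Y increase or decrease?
Y decreases

Taking the partial derivative:
∂Y/∂Z = -20Z^3

∂Y/∂Z = -20Z^3 < 0 (assuming positive values)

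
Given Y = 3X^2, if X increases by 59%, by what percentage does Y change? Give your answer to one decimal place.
152.8%

For Y = 3X^2:
If X → X(1 + 0.59)
Then Y → Y · (1 + 0.59)^2
     = Y · 2.5281

Percentage change = ((1 + 0.59)^2 − 1) × 100% ≈ 152.8%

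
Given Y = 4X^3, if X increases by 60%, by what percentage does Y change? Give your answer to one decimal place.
309.6%

For Y = 4X^3:
If X → X(1 + 0.6)
Then Y → Y · (1 + 0.6)^3
     = Y · 4.0960

Percentage change = ((1 + 0.6)^3 − 1) × 100% = 309.6%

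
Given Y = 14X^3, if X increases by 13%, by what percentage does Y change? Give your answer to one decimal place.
44.3%

For Y = 14X^3:
If X → X(1 + 0.13)
Then Y → Y · (1 + 0.13)^3
     ≈ Y · 1.4429

Percentage change = ((1 + 0.13)^3 − 1) × 100% ≈ 44.3%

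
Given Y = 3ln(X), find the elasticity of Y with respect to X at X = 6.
Elasticity = 1/ln(6) ≈ 0.5581

Elasticity = (dY/dX) · (X/Y)

dY/dX = 3/X
At X = 6: dY/dX = 1/2, Y = 3·ln(6)

Elasticity = (1/2) · (6 / (3·ln(6))) = 1/ln(6) ≈ 0.5581

Interpretation: for a small percentage change in X, the percentage change in Y is approximately 0.56 times as large.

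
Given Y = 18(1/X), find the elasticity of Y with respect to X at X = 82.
Elasticity = -1

Elasticity = (dY/dX) · (X/Y)

dY/dX = -18/X²
At X = 82: dY/dX = -9/3362, Y = 9/41

Elasticity = (-9/3362) · (82 / (9/41)) = -1

Interpretation: for a small percentage change in X, the percentage change in Y is approximately -1.00 times as large.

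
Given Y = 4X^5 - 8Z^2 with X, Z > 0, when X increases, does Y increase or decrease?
Y increases

Taking the partial derivative:
∂Y/∂X = 20X^4

∂Y/∂X = 20X^4 > 0 (assuming positive values)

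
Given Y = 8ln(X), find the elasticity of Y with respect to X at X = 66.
Elasticity = 1/ln(66) ≈ 0.2387

Elasticity = (dY/dX) · (X/Y)

dY/dX = 8/X
At X = 66: dY/dX = 4/33, Y = 8·ln(66)

Elasticity = (4/33) · (66 / (8·ln(66))) = 1/ln(66) ≈ 0.2387

Interpretation: for a small percentage change in X, the percentage change in Y is approximately 0.24 times as large.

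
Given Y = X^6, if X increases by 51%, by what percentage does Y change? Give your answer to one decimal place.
1085.4%

For Y = X^6:
If X → X(1 + 0.51)
Then Y → Y · (1 + 0.51)^6
     ≈ Y · 11.8539

Percentage change = ((1 + 0.51)^6 − 1) × 100% ≈ 1085.4%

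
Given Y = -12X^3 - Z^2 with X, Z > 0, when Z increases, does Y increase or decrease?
Y decreases

Taking the partial derivative:
∂Y/∂Z = -2Z

∂Y/∂Z = -2Z < 0 (assuming positive values)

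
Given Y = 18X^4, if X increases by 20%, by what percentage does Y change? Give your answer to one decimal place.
107.4%

For Y = 18X^4:
If X → X(1 + 0.2)
Then Y → Y · (1 + 0.2)^4
     = Y · 2.0736

Percentage change = ((1 + 0.2)^4 − 1) × 100% ≈ 107.4%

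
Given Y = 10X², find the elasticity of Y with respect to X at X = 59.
Elasticity = 2

Elasticity = (dY/dX) · (X/Y)

dY/dX = 20·X
At X = 59: dY/dX = 1180, Y = 34810

Elasticity = 1180 · (59 / 34810) = 2

Interpretation: for a small percentage change in X, the percentage change in Y is approximately 2.00 times as large.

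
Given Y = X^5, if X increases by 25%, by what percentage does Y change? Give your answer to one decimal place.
205.2%

For Y = X^5:
If X → X(1 + 0.25)
Then Y → Y · (1 + 0.25)^5
     ≈ Y · 3.0518

Percentage change = ((1 + 0.25)^5 − 1) × 100% ≈ 205.2%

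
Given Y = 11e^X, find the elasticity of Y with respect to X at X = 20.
Elasticity = 20

Elasticity = (dY/dX) · (X/Y)

dY/dX = 11·e^X
At X = 20: dY/dX = 11·e^20, Y = 11·e^20

Elasticity = (11·e^20) · (20 / (11·e^20)) = 20

Interpretation: for a small percentage change in X, the percentage change in Y is approximately 20.00 times as large.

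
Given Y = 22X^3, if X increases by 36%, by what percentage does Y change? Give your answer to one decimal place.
151.5%

For Y = 22X^3:
If X → X(1 + 0.36)
Then Y → Y · (1 + 0.36)^3
     ≈ Y · 2.5155

Percentage change = ((1 + 0.36)^3 − 1) × 100% ≈ 151.5%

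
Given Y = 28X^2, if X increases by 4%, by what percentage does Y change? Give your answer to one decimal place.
8.2%

For Y = 28X^2:
If X → X(1 + 0.04)
Then Y → Y · (1 + 0.04)^2
     = Y · 1.0816

Percentage change = ((1 + 0.04)^2 − 1) × 100% ≈ 8.2%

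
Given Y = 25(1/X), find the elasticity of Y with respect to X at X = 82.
Elasticity = -1

Elasticity = (dY/dX) · (X/Y)

dY/dX = -25/X²
At X = 82: dY/dX = -25/6724, Y = 25/82

Elasticity = (-25/6724) · (82 / (25/82)) = -1

Interpretation: for a small percentage change in X, the percentage change in Y is approximately -1.00 times as large.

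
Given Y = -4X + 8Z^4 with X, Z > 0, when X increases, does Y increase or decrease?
Y decreases

Taking the partial derivative:
∂Y/∂X = -4

∂Y/∂X = -4 < 0 (assuming positive values)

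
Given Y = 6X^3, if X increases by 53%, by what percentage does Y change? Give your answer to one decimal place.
258.2%

For Y = 6X^3:
If X → X(1 + 0.53)
Then Y → Y · (1 + 0.53)^3
     ≈ Y · 3.5816

Percentage change = ((1 + 0.53)^3 − 1) × 100% ≈ 258.2%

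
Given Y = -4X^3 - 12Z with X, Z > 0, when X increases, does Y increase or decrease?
Y decreases

Taking the partial derivative:
∂Y/∂X = -12X^2

∂Y/∂X = -12X^2 < 0 (assuming positive values)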